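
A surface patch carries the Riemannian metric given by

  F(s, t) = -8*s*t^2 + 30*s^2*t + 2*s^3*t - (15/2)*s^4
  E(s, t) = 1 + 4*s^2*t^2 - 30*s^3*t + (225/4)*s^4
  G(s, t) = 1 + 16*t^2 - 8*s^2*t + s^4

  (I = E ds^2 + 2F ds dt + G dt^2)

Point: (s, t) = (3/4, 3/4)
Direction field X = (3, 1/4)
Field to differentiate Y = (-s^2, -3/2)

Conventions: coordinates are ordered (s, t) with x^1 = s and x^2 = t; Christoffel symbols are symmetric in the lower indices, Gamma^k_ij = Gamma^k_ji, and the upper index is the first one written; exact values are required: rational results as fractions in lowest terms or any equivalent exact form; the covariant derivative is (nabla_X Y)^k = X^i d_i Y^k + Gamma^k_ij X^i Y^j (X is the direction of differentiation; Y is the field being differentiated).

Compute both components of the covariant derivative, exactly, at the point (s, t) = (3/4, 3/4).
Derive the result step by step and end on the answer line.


E = 10825/1024, F = 3861/512, G = 1777/256 at the point
E_s = 3861/64, E_t = -297/32, F_s = 153/8, F_t = 279/32, G_s = -117/16, G_t = 39/2
EG - F^2 = 16909/1024;  g^inv = (1024/16909) * [[1777/256, -3861/512], [-3861/512, 10825/1024]]
first-kind symbols [ij,l] = (1/2)(d_i g_jl + d_j g_il - d_l g_ij): [ss,s] = E_s/2 = 3861/128, [ss,t] = F_s - E_t/2 = 1521/64, [st,s] = E_t/2 = -297/64, [st,t] = G_s/2 = -117/32, [tt,s] = F_t - G_s/2 = 99/8, [tt,t] = G_t/2 = 39/4
Gamma^s_ij = (G*[ij,s] - F*[ij,t])/(EG - F^2), Gamma^t_ij = (E*[ij,t] - F*[ij,s])/(EG - F^2)
Gamma_sss = 30888/16909, Gamma_sst = -4752/16909, Gamma_stt = 12672/16909, Gamma_tss = 24336/16909, Gamma_tst = -3744/16909, Gamma_ttt = 9984/16909
X = (3, 1/4), Y = (-9/16, -3/2) at the point

Answer: (nabla_X Y)^s = -443655/67636, (nabla_X Y)^t = -54873/33818


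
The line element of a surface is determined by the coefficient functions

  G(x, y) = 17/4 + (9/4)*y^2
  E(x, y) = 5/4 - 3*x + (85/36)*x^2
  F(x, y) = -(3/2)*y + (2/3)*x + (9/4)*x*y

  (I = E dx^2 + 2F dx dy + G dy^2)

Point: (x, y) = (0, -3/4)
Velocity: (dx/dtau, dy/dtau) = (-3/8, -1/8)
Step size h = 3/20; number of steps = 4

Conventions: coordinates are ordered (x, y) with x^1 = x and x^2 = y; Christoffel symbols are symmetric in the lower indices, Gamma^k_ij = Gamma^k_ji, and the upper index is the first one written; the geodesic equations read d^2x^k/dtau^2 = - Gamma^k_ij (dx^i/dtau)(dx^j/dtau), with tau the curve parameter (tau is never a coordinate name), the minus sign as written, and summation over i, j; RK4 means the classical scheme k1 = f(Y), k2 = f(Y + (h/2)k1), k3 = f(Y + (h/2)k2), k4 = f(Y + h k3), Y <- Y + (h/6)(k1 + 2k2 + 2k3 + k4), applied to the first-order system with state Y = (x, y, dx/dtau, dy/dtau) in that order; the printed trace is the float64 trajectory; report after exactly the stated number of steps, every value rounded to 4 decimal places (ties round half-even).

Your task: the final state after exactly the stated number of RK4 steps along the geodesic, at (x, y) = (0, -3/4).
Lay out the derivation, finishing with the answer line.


f(Y) = (dx/dtau, dy/dtau, -Gamma^x_ij Y'^i Y'^j, -Gamma^y_ij Y'^i Y'^j) with the Gammas evaluated at the stage position; h = 0.150000; intermediate values shown to 6 dp
step 0: x = 0.0000, y = -0.7500, dx/dtau = -0.3750, dy/dtau = -0.1250
step 1:
  k1: at (x, y) = (0.000000, -0.750000), (dx/dtau, dy/dtau) = (-0.375000, -0.125000); Gamma_xxx = -1.265788, Gamma_xxy = 0.000000, Gamma_xyy = -1.132547, Gamma_yxx = 0.073097, Gamma_yxy = 0.000000, Gamma_yyy = -0.074948; k1 = (-0.375000, -0.125000, 0.195697, -0.009108)
  k2: at (x, y) = (-0.028125, -0.759375), (dx/dtau, dy/dtau) = (-0.360323, -0.125683); Gamma_xxx = -1.235554, Gamma_xxy = 0.000000, Gamma_xyy = -1.103892, Gamma_yxx = 0.072403, Gamma_yxy = 0.000000, Gamma_yyy = -0.075502; k2 = (-0.360323, -0.125683, 0.177852, -0.008208)
  k3: at (x, y) = (-0.027024, -0.759426), (dx/dtau, dy/dtau) = (-0.361661, -0.125616); Gamma_xxx = -1.236728, Gamma_xxy = 0.000000, Gamma_xyy = -1.104939, Gamma_yxx = 0.072389, Gamma_yxy = 0.000000, Gamma_yyy = -0.075512; k3 = (-0.361661, -0.125616, 0.179198, -0.008277)
  k4: at (x, y) = (-0.054249, -0.768842), (dx/dtau, dy/dtau) = (-0.348120, -0.126242); Gamma_xxx = -1.207838, Gamma_xxy = 0.000000, Gamma_xyy = -1.077573, Gamma_yxx = 0.071576, Gamma_yxy = 0.000000, Gamma_yyy = -0.076168; k4 = (-0.348120, -0.126242, 0.163548, -0.007460)
  Y <- Y + (h/6)(k1 + 2k2 + 2k3 + k4): x = -0.0542, y = -0.7688, dx/dtau = -0.3482, dy/dtau = -0.1262
step 2:
  k1: at (x, y) = (-0.054177, -0.768846), (dx/dtau, dy/dtau) = (-0.348166, -0.126238); Gamma_xxx = -1.207913, Gamma_xxy = 0.000000, Gamma_xyy = -1.077640, Gamma_yxx = 0.071575, Gamma_yxy = 0.000000, Gamma_yyy = -0.076168; k1 = (-0.348166, -0.126238, 0.163596, -0.007463)
  k2: at (x, y) = (-0.080290, -0.778314), (dx/dtau, dy/dtau) = (-0.335897, -0.126798); Gamma_xxx = -1.180700, Gamma_xxy = 0.000000, Gamma_xyy = -1.051852, Gamma_yxx = 0.070676, Gamma_yxy = 0.000000, Gamma_yyy = -0.076894; k2 = (-0.335897, -0.126798, 0.150126, -0.006738)
  k3: at (x, y) = (-0.079369, -0.778356), (dx/dtau, dy/dtau) = (-0.336907, -0.126744); Gamma_xxx = -1.181650, Gamma_xxy = 0.000000, Gamma_xyy = -1.052697, Gamma_yxx = 0.070675, Gamma_yxy = 0.000000, Gamma_yyy = -0.076894; k3 = (-0.336907, -0.126744, 0.151035, -0.006787)
  k4: at (x, y) = (-0.104713, -0.787858), (dx/dtau, dy/dtau) = (-0.325511, -0.127256); Gamma_xxx = -1.155776, Gamma_xxy = 0.000000, Gamma_xyy = -1.028178, Gamma_yxx = 0.069727, Gamma_yxy = 0.000000, Gamma_yyy = -0.077660; k4 = (-0.325511, -0.127256, 0.139114, -0.006130)
  Y <- Y + (h/6)(k1 + 2k2 + 2k3 + k4): x = -0.1047, y = -0.7879, dx/dtau = -0.3255, dy/dtau = -0.1273
step 3:
  k1: at (x, y) = (-0.104659, -0.787860), (dx/dtau, dy/dtau) = (-0.325541, -0.127254); Gamma_xxx = -1.155831, Gamma_xxy = 0.000000, Gamma_xyy = -1.028227, Gamma_yxx = 0.069727, Gamma_yxy = 0.000000, Gamma_yyy = -0.077660; k1 = (-0.325541, -0.127254, 0.139142, -0.006132)
  k2: at (x, y) = (-0.129075, -0.797405), (dx/dtau, dy/dtau) = (-0.315105, -0.127714); Gamma_xxx = -1.131481, Gamma_xxy = 0.000000, Gamma_xyy = -1.005135, Gamma_yxx = 0.068750, Gamma_yxy = 0.000000, Gamma_yyy = -0.078447; k2 = (-0.315105, -0.127714, 0.128741, -0.005547)
  k3: at (x, y) = (-0.128292, -0.797439), (dx/dtau, dy/dtau) = (-0.315885, -0.127670); Gamma_xxx = -1.132255, Gamma_xxy = 0.000000, Gamma_xyy = -1.005821, Gamma_yxx = 0.068754, Gamma_yxy = 0.000000, Gamma_yyy = -0.078443; k3 = (-0.315885, -0.127670, 0.129375, -0.005582)
  k4: at (x, y) = (-0.152042, -0.807011), (dx/dtau, dy/dtau) = (-0.306134, -0.128092); Gamma_xxx = -1.109132, Gamma_xxy = 0.000000, Gamma_xyy = -0.983884, Gamma_yxx = 0.067764, Gamma_yxy = 0.000000, Gamma_yyy = -0.079237; k4 = (-0.306134, -0.128092, 0.120089, -0.005051)
  Y <- Y + (h/6)(k1 + 2k2 + 2k3 + k4): x = -0.1520, y = -0.8070, dx/dtau = -0.3062, dy/dtau = -0.1281
step 4:
  k1: at (x, y) = (-0.152001, -0.807013), (dx/dtau, dy/dtau) = (-0.306154, -0.128090); Gamma_xxx = -1.109172, Gamma_xxy = 0.000000, Gamma_xyy = -0.983920, Gamma_yxx = 0.067764, Gamma_yxy = 0.000000, Gamma_yyy = -0.079237; k1 = (-0.306154, -0.128090, 0.120106, -0.005051)
  k2: at (x, y) = (-0.174962, -0.816620), (dx/dtau, dy/dtau) = (-0.297146, -0.128469); Gamma_xxx = -1.087382, Gamma_xxy = 0.000000, Gamma_xyy = -0.963229, Gamma_yxx = 0.066772, Gamma_yxy = 0.000000, Gamma_yyy = -0.080030; k2 = (-0.297146, -0.128469, 0.111909, -0.004575)
  k3: at (x, y) = (-0.174287, -0.816649), (dx/dtau, dy/dtau) = (-0.297761, -0.128434); Gamma_xxx = -1.088019, Gamma_xxy = 0.000000, Gamma_xyy = -0.963791, Gamma_yxx = 0.066779, Gamma_yxy = 0.000000, Gamma_yyy = -0.080023; k3 = (-0.297761, -0.128434, 0.112363, -0.004601)
  k4: at (x, y) = (-0.196665, -0.826278), (dx/dtau, dy/dtau) = (-0.289300, -0.128781); Gamma_xxx = -1.067315, Gamma_xxy = 0.000000, Gamma_xyy = -0.944120, Gamma_yxx = 0.065793, Gamma_yxy = 0.000000, Gamma_yyy = -0.080806; k4 = (-0.289300, -0.128781, 0.104986, -0.004166)
  Y <- Y + (h/6)(k1 + 2k2 + 2k3 + k4): x = -0.1966, y = -0.8263, dx/dtau = -0.2893, dy/dtau = -0.1288

Answer: x = -0.1966, y = -0.8263, dx/dtau = -0.2893, dy/dtau = -0.1288


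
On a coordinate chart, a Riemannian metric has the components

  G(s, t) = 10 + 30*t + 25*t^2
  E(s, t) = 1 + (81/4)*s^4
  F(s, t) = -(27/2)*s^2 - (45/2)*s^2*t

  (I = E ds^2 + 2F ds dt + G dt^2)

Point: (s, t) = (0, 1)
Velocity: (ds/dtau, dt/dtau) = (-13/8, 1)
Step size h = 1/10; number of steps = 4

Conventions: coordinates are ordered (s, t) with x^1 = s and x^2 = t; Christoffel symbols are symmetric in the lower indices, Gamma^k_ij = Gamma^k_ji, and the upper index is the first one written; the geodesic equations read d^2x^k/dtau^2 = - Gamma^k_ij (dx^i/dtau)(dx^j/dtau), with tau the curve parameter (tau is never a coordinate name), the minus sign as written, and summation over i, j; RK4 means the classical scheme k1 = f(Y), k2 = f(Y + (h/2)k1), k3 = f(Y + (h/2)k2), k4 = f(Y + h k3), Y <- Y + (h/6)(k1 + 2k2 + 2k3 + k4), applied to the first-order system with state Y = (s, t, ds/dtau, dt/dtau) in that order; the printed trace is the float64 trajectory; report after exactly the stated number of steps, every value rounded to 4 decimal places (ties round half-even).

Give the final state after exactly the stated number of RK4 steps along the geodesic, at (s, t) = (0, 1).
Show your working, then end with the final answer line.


f(Y) = (ds/dtau, dt/dtau, -Gamma^s_ij Y'^i Y'^j, -Gamma^t_ij Y'^i Y'^j) with the Gammas evaluated at the stage position; h = 0.100000; intermediate values shown to 6 dp
step 0: s = 0.0000, t = 1.0000, ds/dtau = -1.6250, dt/dtau = 1.0000
step 1:
  k1: at (s, t) = (0.000000, 1.000000), (ds/dtau, dt/dtau) = (-1.625000, 1.000000); Gamma_sss = 0.000000, Gamma_sst = 0.000000, Gamma_stt = 0.000000, Gamma_tss = 0.000000, Gamma_tst = 0.000000, Gamma_ttt = 0.615385; k1 = (-1.625000, 1.000000, 0.000000, -0.615385)
  k2: at (s, t) = (-0.081250, 1.050000), (ds/dtau, dt/dtau) = (-1.625000, 0.969231); Gamma_sss = -0.000315, Gamma_sst = 0.000000, Gamma_stt = -0.002151, Gamma_tss = 0.087352, Gamma_tst = 0.000000, Gamma_ttt = 0.597277; k2 = (-1.625000, 0.969231, 0.002851, -0.791751)
  k3: at (s, t) = (-0.081250, 1.048462), (ds/dtau, dt/dtau) = (-1.624857, 0.960412); Gamma_sss = -0.000315, Gamma_sst = 0.000000, Gamma_stt = -0.002155, Gamma_tss = 0.087431, Gamma_tst = 0.000000, Gamma_ttt = 0.597819; k3 = (-1.624857, 0.960412, 0.002819, -0.782255)
  k4: at (s, t) = (-0.162486, 1.096041), (ds/dtau, dt/dtau) = (-1.624718, 0.921774); Gamma_sss = -0.002382, Gamma_sst = 0.000000, Gamma_stt = -0.008146, Gamma_tss = 0.170047, Gamma_tst = 0.000000, Gamma_ttt = 0.581409; k4 = (-1.624718, 0.921774, 0.013210, -0.942880)
  Y <- Y + (h/6)(k1 + 2k2 + 2k3 + k4): s = -0.1625, t = 1.0964, ds/dtau = -1.6246, dt/dtau = 0.9216
step 2:
  k1: at (s, t) = (-0.162491, 1.096351), (ds/dtau, dt/dtau) = (-1.624591, 0.921562); Gamma_sss = -0.002382, Gamma_sst = 0.000000, Gamma_stt = -0.008143, Gamma_tss = 0.170022, Gamma_tst = 0.000000, Gamma_ttt = 0.581306; k1 = (-1.624591, 0.921562, 0.013202, -0.942428)
  k2: at (s, t) = (-0.243720, 1.142429), (ds/dtau, dt/dtau) = (-1.623931, 0.874441); Gamma_sss = -0.007617, Gamma_sst = 0.000000, Gamma_stt = -0.017363, Gamma_tss = 0.248268, Gamma_tst = 0.000000, Gamma_ttt = 0.565923; k2 = (-1.623931, 0.874441, 0.033364, -1.087451)
  k3: at (s, t) = (-0.243687, 1.140073), (ds/dtau, dt/dtau) = (-1.622923, 0.867189); Gamma_sss = -0.007634, Gamma_sst = 0.000000, Gamma_stt = -0.017405, Gamma_tss = 0.248561, Gamma_tst = 0.000000, Gamma_ttt = 0.566668; k3 = (-1.622923, 0.867189, 0.033197, -1.080824)
  k4: at (s, t) = (-0.324783, 1.183070), (ds/dtau, dt/dtau) = (-1.621271, 0.813480); Gamma_sss = -0.017191, Gamma_sst = 0.000000, Gamma_stt = -0.029407, Gamma_tss = 0.322889, Gamma_tst = 0.000000, Gamma_ttt = 0.552316; k4 = (-1.621271, 0.813480, 0.064648, -1.214215)
  Y <- Y + (h/6)(k1 + 2k2 + 2k3 + k4): s = -0.3248, t = 1.1833, ds/dtau = -1.6211, dt/dtau = 0.8133
step 3:
  k1: at (s, t) = (-0.324817, 1.183323), (ds/dtau, dt/dtau) = (-1.621075, 0.813342); Gamma_sss = -0.017192, Gamma_sst = 0.000000, Gamma_stt = -0.029405, Gamma_tss = 0.322878, Gamma_tst = 0.000000, Gamma_ttt = 0.552239; k1 = (-1.621075, 0.813342, 0.064631, -1.213806)
  k2: at (s, t) = (-0.405870, 1.223990), (ds/dtau, dt/dtau) = (-1.617843, 0.752652); Gamma_sss = -0.031961, Gamma_sst = 0.000000, Gamma_stt = -0.043748, Gamma_tss = 0.393207, Gamma_tst = 0.000000, Gamma_ttt = 0.538222; k2 = (-1.617843, 0.752652, 0.108437, -1.334081)
  k3: at (s, t) = (-0.405709, 1.220955), (ds/dtau, dt/dtau) = (-1.615653, 0.746638); Gamma_sss = -0.032027, Gamma_sst = 0.000000, Gamma_stt = -0.043857, Gamma_tss = 0.393685, Gamma_tst = 0.000000, Gamma_ttt = 0.539091; k3 = (-1.615653, 0.746638, 0.108051, -1.328177)
  k4: at (s, t) = (-0.486382, 1.257987), (ds/dtau, dt/dtau) = (-1.610270, 0.680524); Gamma_sss = -0.052694, Gamma_sst = 0.000000, Gamma_stt = -0.060188, Gamma_tss = 0.459836, Gamma_tst = 0.000000, Gamma_ttt = 0.525234; k4 = (-1.610270, 0.680524, 0.164507, -1.435583)
  Y <- Y + (h/6)(k1 + 2k2 + 2k3 + k4): s = -0.4865, t = 1.2582, ds/dtau = -1.6100, dt/dtau = 0.6804
step 4:
  k1: at (s, t) = (-0.486456, 1.258197), (ds/dtau, dt/dtau) = (-1.610039, 0.680444); Gamma_sss = -0.052705, Gamma_sst = 0.000000, Gamma_stt = -0.060192, Gamma_tss = 0.459852, Gamma_tst = 0.000000, Gamma_ttt = 0.525173; k1 = (-1.610039, 0.680444, 0.164494, -1.435199)
  k2: at (s, t) = (-0.566958, 1.292219), (ds/dtau, dt/dtau) = (-1.601815, 0.608684); Gamma_sss = -0.079703, Gamma_sst = 0.000000, Gamma_stt = -0.078100, Gamma_tss = 0.521317, Gamma_tst = 0.000000, Gamma_ttt = 0.510833; k2 = (-1.601815, 0.608684, 0.233438, -1.526862)
  k3: at (s, t) = (-0.566546, 1.288631), (ds/dtau, dt/dtau) = (-1.598368, 0.604101); Gamma_sss = -0.079827, Gamma_sst = 0.000000, Gamma_stt = -0.078279, Gamma_tss = 0.521896, Gamma_tst = 0.000000, Gamma_ttt = 0.511772; k3 = (-1.598368, 0.604101, 0.232507, -1.520095)
  k4: at (s, t) = (-0.646292, 1.318607), (ds/dtau, dt/dtau) = (-1.586789, 0.528434); Gamma_sss = -0.113226, Gamma_sst = 0.000000, Gamma_stt = -0.097330, Gamma_tss = 0.577874, Gamma_tst = 0.000000, Gamma_ttt = 0.496743; k4 = (-1.586789, 0.528434, 0.312271, -1.593741)
  Y <- Y + (h/6)(k1 + 2k2 + 2k3 + k4): s = -0.6464, t = 1.3188, ds/dtau = -1.5866, dt/dtau = 0.5284

Answer: s = -0.6464, t = 1.3188, ds/dtau = -1.5866, dt/dtau = 0.5284


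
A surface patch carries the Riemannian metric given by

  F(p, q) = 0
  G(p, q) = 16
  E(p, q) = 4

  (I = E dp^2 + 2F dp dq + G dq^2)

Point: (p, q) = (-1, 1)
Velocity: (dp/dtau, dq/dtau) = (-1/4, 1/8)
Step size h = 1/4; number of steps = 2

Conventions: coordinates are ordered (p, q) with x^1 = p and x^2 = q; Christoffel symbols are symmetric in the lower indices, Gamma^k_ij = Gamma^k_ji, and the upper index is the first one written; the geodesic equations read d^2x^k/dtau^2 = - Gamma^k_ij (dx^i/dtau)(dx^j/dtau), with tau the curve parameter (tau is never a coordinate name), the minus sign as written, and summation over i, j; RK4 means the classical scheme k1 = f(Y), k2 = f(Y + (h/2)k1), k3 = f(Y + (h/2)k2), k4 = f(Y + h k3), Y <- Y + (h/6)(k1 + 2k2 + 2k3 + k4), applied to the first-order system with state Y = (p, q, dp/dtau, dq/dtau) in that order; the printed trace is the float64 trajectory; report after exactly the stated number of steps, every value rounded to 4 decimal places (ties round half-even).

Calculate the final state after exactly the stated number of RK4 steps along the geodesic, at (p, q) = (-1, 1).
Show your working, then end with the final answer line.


f(Y) = (dp/dtau, dq/dtau, -Gamma^p_ij Y'^i Y'^j, -Gamma^q_ij Y'^i Y'^j) with the Gammas evaluated at the stage position; h = 0.250000; intermediate values shown to 6 dp
step 0: p = -1.0000, q = 1.0000, dp/dtau = -0.2500, dq/dtau = 0.1250
step 1:
  k1: at (p, q) = (-1.000000, 1.000000), (dp/dtau, dq/dtau) = (-0.250000, 0.125000); Gamma_ppp = 0.000000, Gamma_ppq = 0.000000, Gamma_pqq = 0.000000, Gamma_qpp = 0.000000, Gamma_qpq = 0.000000, Gamma_qqq = 0.000000; k1 = (-0.250000, 0.125000, 0.000000, 0.000000)
  k2: at (p, q) = (-1.031250, 1.015625), (dp/dtau, dq/dtau) = (-0.250000, 0.125000); Gamma_ppp = 0.000000, Gamma_ppq = 0.000000, Gamma_pqq = 0.000000, Gamma_qpp = 0.000000, Gamma_qpq = 0.000000, Gamma_qqq = 0.000000; k2 = (-0.250000, 0.125000, 0.000000, 0.000000)
  k3: at (p, q) = (-1.031250, 1.015625), (dp/dtau, dq/dtau) = (-0.250000, 0.125000); Gamma_ppp = 0.000000, Gamma_ppq = 0.000000, Gamma_pqq = 0.000000, Gamma_qpp = 0.000000, Gamma_qpq = 0.000000, Gamma_qqq = 0.000000; k3 = (-0.250000, 0.125000, 0.000000, 0.000000)
  k4: at (p, q) = (-1.062500, 1.031250), (dp/dtau, dq/dtau) = (-0.250000, 0.125000); Gamma_ppp = 0.000000, Gamma_ppq = 0.000000, Gamma_pqq = 0.000000, Gamma_qpp = 0.000000, Gamma_qpq = 0.000000, Gamma_qqq = 0.000000; k4 = (-0.250000, 0.125000, 0.000000, 0.000000)
  Y <- Y + (h/6)(k1 + 2k2 + 2k3 + k4): p = -1.0625, q = 1.0312, dp/dtau = -0.2500, dq/dtau = 0.1250
step 2:
  k1: at (p, q) = (-1.062500, 1.031250), (dp/dtau, dq/dtau) = (-0.250000, 0.125000); Gamma_ppp = 0.000000, Gamma_ppq = 0.000000, Gamma_pqq = 0.000000, Gamma_qpp = 0.000000, Gamma_qpq = 0.000000, Gamma_qqq = 0.000000; k1 = (-0.250000, 0.125000, 0.000000, 0.000000)
  k2: at (p, q) = (-1.093750, 1.046875), (dp/dtau, dq/dtau) = (-0.250000, 0.125000); Gamma_ppp = 0.000000, Gamma_ppq = 0.000000, Gamma_pqq = 0.000000, Gamma_qpp = 0.000000, Gamma_qpq = 0.000000, Gamma_qqq = 0.000000; k2 = (-0.250000, 0.125000, 0.000000, 0.000000)
  k3: at (p, q) = (-1.093750, 1.046875), (dp/dtau, dq/dtau) = (-0.250000, 0.125000); Gamma_ppp = 0.000000, Gamma_ppq = 0.000000, Gamma_pqq = 0.000000, Gamma_qpp = 0.000000, Gamma_qpq = 0.000000, Gamma_qqq = 0.000000; k3 = (-0.250000, 0.125000, 0.000000, 0.000000)
  k4: at (p, q) = (-1.125000, 1.062500), (dp/dtau, dq/dtau) = (-0.250000, 0.125000); Gamma_ppp = 0.000000, Gamma_ppq = 0.000000, Gamma_pqq = 0.000000, Gamma_qpp = 0.000000, Gamma_qpq = 0.000000, Gamma_qqq = 0.000000; k4 = (-0.250000, 0.125000, 0.000000, 0.000000)
  Y <- Y + (h/6)(k1 + 2k2 + 2k3 + k4): p = -1.1250, q = 1.0625, dp/dtau = -0.2500, dq/dtau = 0.1250

Answer: p = -1.1250, q = 1.0625, dp/dtau = -0.2500, dq/dtau = 0.1250


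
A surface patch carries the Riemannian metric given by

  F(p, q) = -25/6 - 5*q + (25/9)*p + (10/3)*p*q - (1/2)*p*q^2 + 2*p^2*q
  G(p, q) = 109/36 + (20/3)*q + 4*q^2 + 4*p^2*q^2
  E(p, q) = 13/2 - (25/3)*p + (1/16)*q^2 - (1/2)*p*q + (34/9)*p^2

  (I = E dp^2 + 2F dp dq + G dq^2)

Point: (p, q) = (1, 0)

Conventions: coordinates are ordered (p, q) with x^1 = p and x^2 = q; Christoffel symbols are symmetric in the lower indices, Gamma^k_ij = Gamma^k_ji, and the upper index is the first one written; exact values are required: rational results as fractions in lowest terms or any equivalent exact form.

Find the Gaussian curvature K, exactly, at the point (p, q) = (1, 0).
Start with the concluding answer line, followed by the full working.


Answer: K = 11677/18050

E = 35/18, F = -25/18, G = 109/36, EG - F^2 = 95/24 at the point
E_p = -7/9, E_q = -1/2, F_p = 25/9, F_q = 1/3, G_p = 0, G_q = 20/3
E_qq = 1/8, F_pq = 22/3, G_pp = 0
Compute both Brioschi determinants and normalise by (EG - F^2)^2.
M1 = [[-E_qq/2 + F_pq - G_pp/2, E_p/2, F_p - E_q/2], [F_q - G_p/2, E, F], [G_q/2, F, G]] = [[349/48, -7/18, 109/36], [1/3, 35/18, -25/18], [10/3, -25/18, 109/36]]; det M1 = 11459/1152
M2 = [[0, E_q/2, G_p/2], [E_q/2, E, F], [G_p/2, F, G]] = [[0, -1/4, 0], [-1/4, 35/18, -25/18], [0, -25/18, 109/36]]; det M2 = -109/576
det M1 - det M2 = 11677/1152; K = 11677/1152 / (95/24)^2 = 11677/18050


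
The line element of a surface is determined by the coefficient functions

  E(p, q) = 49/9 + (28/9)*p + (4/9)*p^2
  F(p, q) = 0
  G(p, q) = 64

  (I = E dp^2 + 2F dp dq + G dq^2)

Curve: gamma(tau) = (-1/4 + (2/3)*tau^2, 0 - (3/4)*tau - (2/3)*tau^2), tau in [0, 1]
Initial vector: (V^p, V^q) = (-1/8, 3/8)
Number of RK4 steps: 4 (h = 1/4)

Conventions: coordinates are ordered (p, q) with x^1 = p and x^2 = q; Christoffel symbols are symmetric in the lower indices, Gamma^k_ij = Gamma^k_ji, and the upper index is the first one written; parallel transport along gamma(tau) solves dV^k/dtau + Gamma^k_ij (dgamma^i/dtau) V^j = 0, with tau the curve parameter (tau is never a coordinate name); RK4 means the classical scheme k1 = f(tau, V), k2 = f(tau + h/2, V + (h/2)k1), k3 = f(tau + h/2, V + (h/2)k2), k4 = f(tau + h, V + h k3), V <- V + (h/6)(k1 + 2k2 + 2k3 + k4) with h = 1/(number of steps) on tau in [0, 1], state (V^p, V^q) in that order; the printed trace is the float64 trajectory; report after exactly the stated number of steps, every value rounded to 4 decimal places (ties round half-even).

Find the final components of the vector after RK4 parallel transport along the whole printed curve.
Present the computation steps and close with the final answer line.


gamma'(tau) = ((4/3)*tau, -3/4 - (4/3)*tau); f(tau, V)^k = -Gamma^k_ij(gamma(tau)) gamma'^i(tau) V^j; h = 1/4; intermediate values shown to 6 dp
curve data and Christoffel symbols at the stage parameters:
  tau = 0.000000: gamma = (-0.250000, 0.000000), gamma' = (0.000000, -0.750000); Gamma_ppp = 0.307692, Gamma_ppq = 0.000000, Gamma_pqq = 0.000000, Gamma_qpp = 0.000000, Gamma_qpq = 0.000000, Gamma_qqq = 0.000000
  tau = 0.125000: gamma = (-0.239583, -0.104167), gamma' = (0.166667, -0.916667); Gamma_ppp = 0.306709, Gamma_ppq = 0.000000, Gamma_pqq = 0.000000, Gamma_qpp = 0.000000, Gamma_qpq = 0.000000, Gamma_qqq = 0.000000
  tau = 0.250000: gamma = (-0.208333, -0.229167), gamma' = (0.333333, -1.083333); Gamma_ppp = 0.303797, Gamma_ppq = 0.000000, Gamma_pqq = 0.000000, Gamma_qpp = 0.000000, Gamma_qpq = 0.000000, Gamma_qqq = 0.000000
  tau = 0.375000: gamma = (-0.156250, -0.375000), gamma' = (0.500000, -1.250000); Gamma_ppp = 0.299065, Gamma_ppq = 0.000000, Gamma_pqq = 0.000000, Gamma_qpp = 0.000000, Gamma_qpq = 0.000000, Gamma_qqq = 0.000000
  tau = 0.500000: gamma = (-0.083333, -0.541667), gamma' = (0.666667, -1.416667); Gamma_ppp = 0.292683, Gamma_ppq = 0.000000, Gamma_pqq = 0.000000, Gamma_qpp = 0.000000, Gamma_qpq = 0.000000, Gamma_qqq = 0.000000
  tau = 0.625000: gamma = (0.010417, -0.729167), gamma' = (0.833333, -1.583333); Gamma_ppp = 0.284866, Gamma_ppq = 0.000000, Gamma_pqq = 0.000000, Gamma_qpp = 0.000000, Gamma_qpq = 0.000000, Gamma_qqq = 0.000000
  tau = 0.750000: gamma = (0.125000, -0.937500), gamma' = (1.000000, -1.750000); Gamma_ppp = 0.275862, Gamma_ppq = 0.000000, Gamma_pqq = 0.000000, Gamma_qpp = 0.000000, Gamma_qpq = 0.000000, Gamma_qqq = 0.000000
  tau = 0.875000: gamma = (0.260417, -1.166667), gamma' = (1.166667, -1.916667); Gamma_ppp = 0.265928, Gamma_ppq = 0.000000, Gamma_pqq = 0.000000, Gamma_qpp = 0.000000, Gamma_qpq = 0.000000, Gamma_qqq = 0.000000
  tau = 1.000000: gamma = (0.416667, -1.416667), gamma' = (1.333333, -2.083333); Gamma_ppp = 0.255319, Gamma_ppq = 0.000000, Gamma_pqq = 0.000000, Gamma_qpp = 0.000000, Gamma_qpq = 0.000000, Gamma_qqq = 0.000000
step 0: V^p = -0.1250, V^q = 0.3750
step 1: k1 = (0.000000, 0.000000), k2 = (0.006390, 0.000000), k3 = (0.006349, 0.000000), k4 = (0.012497, 0.000000); V <- V + (h/6)(k1 + 2k2 + 2k3 + k4): V^p = -0.1234, V^q = 0.3750
step 2: k1 = (0.012498, 0.000000), k2 = (0.018221, 0.000000), k3 = (0.018114, 0.000000), k4 = (0.023198, 0.000000); V <- V + (h/6)(k1 + 2k2 + 2k3 + k4): V^p = -0.1189, V^q = 0.3750
step 3: k1 = (0.023200, 0.000000), k2 = (0.027538, 0.000000), k3 = (0.027409, 0.000000), k4 = (0.030910, 0.000000); V <- V + (h/6)(k1 + 2k2 + 2k3 + k4): V^p = -0.1121, V^q = 0.3750
step 4: k1 = (0.030916, 0.000000), k2 = (0.033570, 0.000000), k3 = (0.033467, 0.000000), k4 = (0.035303, 0.000000); V <- V + (h/6)(k1 + 2k2 + 2k3 + k4): V^p = -0.1037, V^q = 0.3750

Answer: V^p = -0.1037, V^q = 0.3750


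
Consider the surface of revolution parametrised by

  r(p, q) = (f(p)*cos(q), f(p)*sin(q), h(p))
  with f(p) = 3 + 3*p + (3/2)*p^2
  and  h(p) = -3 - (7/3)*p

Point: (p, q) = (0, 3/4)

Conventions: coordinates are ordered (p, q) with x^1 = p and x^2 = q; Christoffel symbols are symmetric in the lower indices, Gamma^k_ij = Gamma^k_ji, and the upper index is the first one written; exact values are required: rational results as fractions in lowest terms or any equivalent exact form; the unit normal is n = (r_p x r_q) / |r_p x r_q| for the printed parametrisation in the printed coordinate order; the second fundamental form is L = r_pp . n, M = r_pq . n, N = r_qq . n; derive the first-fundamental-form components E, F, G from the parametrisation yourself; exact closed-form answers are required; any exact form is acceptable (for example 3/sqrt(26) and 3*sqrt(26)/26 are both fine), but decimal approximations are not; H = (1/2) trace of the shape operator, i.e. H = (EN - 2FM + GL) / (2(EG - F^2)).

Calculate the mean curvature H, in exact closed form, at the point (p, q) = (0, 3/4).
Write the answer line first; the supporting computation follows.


Answer: H = -343*sqrt(130)/101400

f = 3, f' = 3, f'' = 3, h' = -7/3, h'' = 0
E = 130/9, F = 0, G = 9; answer radicand W^2 = 130/9
unnormalised second-form numerators: l = 7, m = 0, n = -7; L = l/sqrt(130/9), and similarly M = m/sqrt(W^2), N = n/sqrt(W^2)
H = (E*n - 2*F*m + G*l) / (2*(EG - F^2)*sqrt(W^2)); E*n - 2*F*m + G*l = -343/9, EG - F^2 = 130, so H = (-343/2340)/sqrt(130/9)


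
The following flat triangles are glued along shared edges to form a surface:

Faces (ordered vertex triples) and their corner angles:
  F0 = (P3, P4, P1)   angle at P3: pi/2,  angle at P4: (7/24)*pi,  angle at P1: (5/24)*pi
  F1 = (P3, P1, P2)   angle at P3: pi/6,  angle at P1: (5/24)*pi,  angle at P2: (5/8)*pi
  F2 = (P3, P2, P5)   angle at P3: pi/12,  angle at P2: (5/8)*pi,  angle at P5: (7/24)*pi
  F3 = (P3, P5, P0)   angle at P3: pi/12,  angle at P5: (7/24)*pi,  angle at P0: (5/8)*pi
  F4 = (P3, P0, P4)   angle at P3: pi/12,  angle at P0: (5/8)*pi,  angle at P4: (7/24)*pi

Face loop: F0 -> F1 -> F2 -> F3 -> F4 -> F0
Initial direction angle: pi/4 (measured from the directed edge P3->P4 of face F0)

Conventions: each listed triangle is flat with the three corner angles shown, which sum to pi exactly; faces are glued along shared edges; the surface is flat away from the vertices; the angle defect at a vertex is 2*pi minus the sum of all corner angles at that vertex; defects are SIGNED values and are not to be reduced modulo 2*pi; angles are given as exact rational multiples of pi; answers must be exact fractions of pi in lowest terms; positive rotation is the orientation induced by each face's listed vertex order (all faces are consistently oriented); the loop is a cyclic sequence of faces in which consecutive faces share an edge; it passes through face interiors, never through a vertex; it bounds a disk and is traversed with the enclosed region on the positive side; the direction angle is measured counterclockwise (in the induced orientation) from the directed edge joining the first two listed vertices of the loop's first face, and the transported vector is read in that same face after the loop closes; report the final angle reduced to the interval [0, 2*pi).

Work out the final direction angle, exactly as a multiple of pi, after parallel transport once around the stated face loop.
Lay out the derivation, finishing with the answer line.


enclosed vertex P3: corner angles sum to (11/12)*pi, defect = 2*pi - (11/12)*pi = (13/12)*pi
adding the enclosed defects to the starting angle (mod 2*pi, induced orientation) gives the holonomy
final angle = pi/4 + (13/12)*pi = (4/3)*pi (mod 2*pi)

Answer: final direction angle = (4/3)*pi


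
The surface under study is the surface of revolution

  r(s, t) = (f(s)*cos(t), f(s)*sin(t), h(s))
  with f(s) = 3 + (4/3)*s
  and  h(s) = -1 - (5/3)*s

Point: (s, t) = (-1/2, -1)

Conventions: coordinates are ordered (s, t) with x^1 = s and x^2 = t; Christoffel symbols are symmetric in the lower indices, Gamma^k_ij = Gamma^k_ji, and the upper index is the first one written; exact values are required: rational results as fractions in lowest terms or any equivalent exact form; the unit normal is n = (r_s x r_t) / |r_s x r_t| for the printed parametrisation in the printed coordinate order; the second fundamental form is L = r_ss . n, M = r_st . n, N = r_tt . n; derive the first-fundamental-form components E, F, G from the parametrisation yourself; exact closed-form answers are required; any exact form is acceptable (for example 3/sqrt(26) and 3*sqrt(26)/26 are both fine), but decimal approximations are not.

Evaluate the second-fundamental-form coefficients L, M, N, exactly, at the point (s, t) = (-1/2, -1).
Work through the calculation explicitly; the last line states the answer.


f = 7/3, f' = 4/3, f'' = 0, h' = -5/3, h'' = 0
E = 41/9, F = 0, G = 49/9; answer radicand W^2 = 41/9
unnormalised second-form numerators: l = 0, m = 0, n = -35/9; L = l/sqrt(41/9), and similarly M = m/sqrt(W^2), N = n/sqrt(W^2)

Answer: L = 0, M = 0, N = -35*sqrt(41)/123


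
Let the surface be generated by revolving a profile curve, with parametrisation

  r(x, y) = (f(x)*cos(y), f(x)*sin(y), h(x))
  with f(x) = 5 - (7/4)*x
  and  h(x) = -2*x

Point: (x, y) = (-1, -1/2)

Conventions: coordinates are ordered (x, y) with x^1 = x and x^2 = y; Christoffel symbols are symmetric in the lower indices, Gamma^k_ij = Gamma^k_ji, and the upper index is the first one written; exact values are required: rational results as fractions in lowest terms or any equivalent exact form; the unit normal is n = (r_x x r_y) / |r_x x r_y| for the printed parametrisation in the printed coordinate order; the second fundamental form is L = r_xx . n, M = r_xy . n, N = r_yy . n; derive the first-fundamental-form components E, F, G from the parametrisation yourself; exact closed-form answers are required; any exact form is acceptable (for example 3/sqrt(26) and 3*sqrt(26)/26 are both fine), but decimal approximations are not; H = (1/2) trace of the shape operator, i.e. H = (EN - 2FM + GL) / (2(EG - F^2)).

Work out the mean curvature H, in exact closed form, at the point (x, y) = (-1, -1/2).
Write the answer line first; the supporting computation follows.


Answer: H = -16*sqrt(113)/3051

f = 27/4, f' = -7/4, f'' = 0, h' = -2, h'' = 0
E = 113/16, F = 0, G = 729/16; answer radicand W^2 = 113/16
unnormalised second-form numerators: l = 0, m = 0, n = -27/2; L = l/sqrt(113/16), and similarly M = m/sqrt(W^2), N = n/sqrt(W^2)
H = (E*n - 2*F*m + G*l) / (2*(EG - F^2)*sqrt(W^2)); E*n - 2*F*m + G*l = -3051/32, EG - F^2 = 82377/256, so H = (-4/27)/sqrt(113/16)


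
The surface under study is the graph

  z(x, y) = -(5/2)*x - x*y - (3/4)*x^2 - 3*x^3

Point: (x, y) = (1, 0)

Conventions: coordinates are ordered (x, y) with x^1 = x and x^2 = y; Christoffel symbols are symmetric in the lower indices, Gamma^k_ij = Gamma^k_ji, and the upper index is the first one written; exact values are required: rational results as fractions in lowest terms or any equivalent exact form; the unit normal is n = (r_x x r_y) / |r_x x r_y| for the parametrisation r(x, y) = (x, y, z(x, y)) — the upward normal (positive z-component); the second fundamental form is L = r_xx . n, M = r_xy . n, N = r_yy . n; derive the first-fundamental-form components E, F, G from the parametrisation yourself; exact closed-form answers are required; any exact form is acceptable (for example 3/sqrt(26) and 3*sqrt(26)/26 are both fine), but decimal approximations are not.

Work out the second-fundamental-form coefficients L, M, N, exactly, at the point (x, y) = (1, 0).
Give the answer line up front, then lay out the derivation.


Answer: L = -13*sqrt(19)/38, M = -sqrt(19)/57, N = 0

z_x = -13, z_y = -1, z_xx = -39/2, z_xy = -1, z_yy = 0
E = 170, F = 13, G = 2; answer radicand W^2 = 171
unnormalised second-form numerators: l = -39/2, m = -1, n = 0; L = l/sqrt(171), and similarly M = m/sqrt(W^2), N = n/sqrt(W^2)


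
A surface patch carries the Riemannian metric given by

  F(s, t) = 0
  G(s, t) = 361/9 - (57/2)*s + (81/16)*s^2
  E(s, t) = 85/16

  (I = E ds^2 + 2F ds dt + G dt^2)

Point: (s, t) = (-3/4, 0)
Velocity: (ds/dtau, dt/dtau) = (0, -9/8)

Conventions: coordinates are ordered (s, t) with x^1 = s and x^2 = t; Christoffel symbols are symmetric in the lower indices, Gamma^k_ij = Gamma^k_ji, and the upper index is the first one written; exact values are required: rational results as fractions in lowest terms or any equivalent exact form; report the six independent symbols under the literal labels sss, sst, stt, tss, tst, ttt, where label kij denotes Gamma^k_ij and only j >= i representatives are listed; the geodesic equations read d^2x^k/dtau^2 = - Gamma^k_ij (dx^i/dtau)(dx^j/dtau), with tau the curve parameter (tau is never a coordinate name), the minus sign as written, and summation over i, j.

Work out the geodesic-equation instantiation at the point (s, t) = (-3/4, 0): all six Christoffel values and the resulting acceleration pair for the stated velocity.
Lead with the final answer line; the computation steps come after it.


Answer: Gamma_sss = 0, Gamma_sst = 0, Gamma_stt = 231/68, Gamma_tss = 0, Gamma_tst = -108/385, Gamma_ttt = 0; accelerations (d^2s/dtau^2, d^2t/dtau^2) = (-18711/4352, 0)

E = 85/16, F = 0, G = 148225/2304 at the point
E_s = 0, E_t = 0, F_s = 0, F_t = 0, G_s = -1155/32, G_t = 0
EG - F^2 = 12599125/36864;  g^inv = (36864/12599125) * [[148225/2304, 0], [0, 85/16]]
first-kind symbols [ij,l] = (1/2)(d_i g_jl + d_j g_il - d_l g_ij): [ss,s] = E_s/2 = 0, [ss,t] = F_s - E_t/2 = 0, [st,s] = E_t/2 = 0, [st,t] = G_s/2 = -1155/64, [tt,s] = F_t - G_s/2 = 1155/64, [tt,t] = G_t/2 = 0
Gamma^s_ij = (G*[ij,s] - F*[ij,t])/(EG - F^2), Gamma^t_ij = (E*[ij,t] - F*[ij,s])/(EG - F^2)
Gamma_sss = 0, Gamma_sst = 0, Gamma_stt = 231/68, Gamma_tss = 0, Gamma_tst = -108/385, Gamma_ttt = 0
d^2s/dtau^2 = -(Gamma_sss*(0)^2 + 2*Gamma_sst*(0)*(-9/8) + Gamma_stt*(-9/8)^2) = -18711/4352
d^2t/dtau^2 = -(Gamma_tss*(0)^2 + 2*Gamma_tst*(0)*(-9/8) + Gamma_ttt*(-9/8)^2) = 0


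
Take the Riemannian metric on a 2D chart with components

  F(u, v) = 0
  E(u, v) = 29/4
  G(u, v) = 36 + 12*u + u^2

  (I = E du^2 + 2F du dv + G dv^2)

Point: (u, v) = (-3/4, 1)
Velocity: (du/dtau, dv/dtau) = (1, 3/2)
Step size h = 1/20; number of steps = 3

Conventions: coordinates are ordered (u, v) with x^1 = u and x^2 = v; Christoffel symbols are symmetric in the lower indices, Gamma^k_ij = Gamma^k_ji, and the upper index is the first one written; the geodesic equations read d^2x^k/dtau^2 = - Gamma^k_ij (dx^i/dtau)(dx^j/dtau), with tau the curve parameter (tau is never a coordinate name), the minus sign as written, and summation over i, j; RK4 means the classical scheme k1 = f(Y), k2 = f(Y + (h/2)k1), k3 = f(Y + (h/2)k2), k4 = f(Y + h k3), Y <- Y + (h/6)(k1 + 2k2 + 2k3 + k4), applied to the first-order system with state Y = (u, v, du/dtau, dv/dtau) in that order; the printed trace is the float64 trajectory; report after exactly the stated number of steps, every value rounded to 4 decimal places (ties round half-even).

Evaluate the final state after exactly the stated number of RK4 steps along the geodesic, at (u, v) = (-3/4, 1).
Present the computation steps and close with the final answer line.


f(Y) = (du/dtau, dv/dtau, -Gamma^u_ij Y'^i Y'^j, -Gamma^v_ij Y'^i Y'^j) with the Gammas evaluated at the stage position; h = 0.050000; intermediate values shown to 6 dp
step 0: u = -0.7500, v = 1.0000, du/dtau = 1.0000, dv/dtau = 1.5000
step 1:
  k1: at (u, v) = (-0.750000, 1.000000), (du/dtau, dv/dtau) = (1.000000, 1.500000); Gamma_uuu = 0.000000, Gamma_uuv = 0.000000, Gamma_uvv = -0.724138, Gamma_vuu = 0.000000, Gamma_vuv = 0.190476, Gamma_vvv = 0.000000; k1 = (1.000000, 1.500000, 1.629310, -0.571429)
  k2: at (u, v) = (-0.725000, 1.037500), (du/dtau, dv/dtau) = (1.040733, 1.485714); Gamma_uuu = 0.000000, Gamma_uuv = 0.000000, Gamma_uvv = -0.727586, Gamma_vuu = 0.000000, Gamma_vuv = 0.189573, Gamma_vvv = 0.000000; k2 = (1.040733, 1.485714, 1.606035, -0.586249)
  k3: at (u, v) = (-0.723982, 1.037143), (du/dtau, dv/dtau) = (1.040151, 1.485344); Gamma_uuu = 0.000000, Gamma_uuv = 0.000000, Gamma_uvv = -0.727727, Gamma_vuu = 0.000000, Gamma_vuv = 0.189537, Gamma_vvv = 0.000000; k3 = (1.040151, 1.485344, 1.605544, -0.585662)
  k4: at (u, v) = (-0.697992, 1.074267), (du/dtau, dv/dtau) = (1.080277, 1.470717); Gamma_uuu = 0.000000, Gamma_uuv = 0.000000, Gamma_uvv = -0.731311, Gamma_vuu = 0.000000, Gamma_vuv = 0.188608, Gamma_vvv = 0.000000; k4 = (1.080277, 1.470717, 1.581833, -0.599313)
  Y <- Y + (h/6)(k1 + 2k2 + 2k3 + k4): u = -0.6980, v = 1.0743, du/dtau = 1.0803, dv/dtau = 1.4707
step 2:
  k1: at (u, v) = (-0.697983, 1.074274), (du/dtau, dv/dtau) = (1.080286, 1.470712); Gamma_uuu = 0.000000, Gamma_uuv = 0.000000, Gamma_uvv = -0.731313, Gamma_vuu = 0.000000, Gamma_vuv = 0.188607, Gamma_vvv = 0.000000; k1 = (1.080286, 1.470712, 1.581825, -0.599315)
  k2: at (u, v) = (-0.670976, 1.111041), (du/dtau, dv/dtau) = (1.119831, 1.455729); Gamma_uuu = 0.000000, Gamma_uuv = 0.000000, Gamma_uvv = -0.735038, Gamma_vuu = 0.000000, Gamma_vuv = 0.187652, Gamma_vvv = 0.000000; k2 = (1.119831, 1.455729, 1.557653, -0.611809)
  k3: at (u, v) = (-0.669987, 1.110667), (du/dtau, dv/dtau) = (1.119227, 1.455417); Gamma_uuu = 0.000000, Gamma_uuv = 0.000000, Gamma_uvv = -0.735174, Gamma_vuu = 0.000000, Gamma_vuv = 0.187617, Gamma_vvv = 0.000000; k3 = (1.119227, 1.455417, 1.557274, -0.611234)
  k4: at (u, v) = (-0.642022, 1.147044), (du/dtau, dv/dtau) = (1.158150, 1.440150); Gamma_uuu = 0.000000, Gamma_uuv = 0.000000, Gamma_uvv = -0.739032, Gamma_vuu = 0.000000, Gamma_vuv = 0.186638, Gamma_vvv = 0.000000; k4 = (1.158150, 1.440150, 1.532776, -0.622589)
  Y <- Y + (h/6)(k1 + 2k2 + 2k3 + k4): u = -0.6420, v = 1.1470, du/dtau = 1.1582, dv/dtau = 1.4401
step 3:
  k1: at (u, v) = (-0.642012, 1.147050), (du/dtau, dv/dtau) = (1.158156, 1.440145); Gamma_uuu = 0.000000, Gamma_uuv = 0.000000, Gamma_uvv = -0.739033, Gamma_vuu = 0.000000, Gamma_vuv = 0.186637, Gamma_vvv = 0.000000; k1 = (1.158156, 1.440145, 1.532768, -0.622589)
  k2: at (u, v) = (-0.613058, 1.183054), (du/dtau, dv/dtau) = (1.196476, 1.424581); Gamma_uuu = 0.000000, Gamma_uuv = 0.000000, Gamma_uvv = -0.743027, Gamma_vuu = 0.000000, Gamma_vuv = 0.185634, Gamma_vvv = 0.000000; k2 = (1.196476, 1.424581, 1.507920, -0.632818)
  k3: at (u, v) = (-0.612100, 1.182664), (du/dtau, dv/dtau) = (1.195854, 1.424325); Gamma_uuu = 0.000000, Gamma_uuv = 0.000000, Gamma_uvv = -0.743159, Gamma_vuu = 0.000000, Gamma_vuv = 0.185601, Gamma_vvv = 0.000000; k3 = (1.195854, 1.424325, 1.507647, -0.632263)
  k4: at (u, v) = (-0.582219, 1.218266), (du/dtau, dv/dtau) = (1.233539, 1.408532); Gamma_uuu = 0.000000, Gamma_uuv = 0.000000, Gamma_uvv = -0.747280, Gamma_vuu = 0.000000, Gamma_vuv = 0.184577, Gamma_vvv = 0.000000; k4 = (1.233539, 1.408532, 1.482576, -0.641399)
  Y <- Y + (h/6)(k1 + 2k2 + 2k3 + k4): u = -0.5822, v = 1.2183, du/dtau = 1.2335, dv/dtau = 1.4085

Answer: u = -0.5822, v = 1.2183, du/dtau = 1.2335, dv/dtau = 1.4085


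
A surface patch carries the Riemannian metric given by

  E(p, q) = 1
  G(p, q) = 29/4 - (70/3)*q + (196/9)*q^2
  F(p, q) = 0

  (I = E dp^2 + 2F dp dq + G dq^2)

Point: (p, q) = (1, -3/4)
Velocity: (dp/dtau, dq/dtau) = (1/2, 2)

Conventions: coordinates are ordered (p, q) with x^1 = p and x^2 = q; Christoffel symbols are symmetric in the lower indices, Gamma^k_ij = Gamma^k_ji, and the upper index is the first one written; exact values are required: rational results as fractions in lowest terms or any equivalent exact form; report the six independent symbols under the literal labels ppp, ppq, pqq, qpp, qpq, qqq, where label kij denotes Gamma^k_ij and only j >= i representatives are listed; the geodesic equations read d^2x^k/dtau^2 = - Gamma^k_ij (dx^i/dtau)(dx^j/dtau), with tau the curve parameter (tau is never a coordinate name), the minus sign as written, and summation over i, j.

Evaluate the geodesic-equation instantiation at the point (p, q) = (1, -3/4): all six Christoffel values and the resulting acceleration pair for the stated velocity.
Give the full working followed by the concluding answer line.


E = 1, F = 0, G = 37 at the point
E_p = 0, E_q = 0, F_p = 0, F_q = 0, G_p = 0, G_q = -56
EG - F^2 = 37;  g^inv = (1/37) * [[37, 0], [0, 1]]
first-kind symbols [ij,l] = (1/2)(d_i g_jl + d_j g_il - d_l g_ij): [pp,p] = E_p/2 = 0, [pp,q] = F_p - E_q/2 = 0, [pq,p] = E_q/2 = 0, [pq,q] = G_p/2 = 0, [qq,p] = F_q - G_p/2 = 0, [qq,q] = G_q/2 = -28
Gamma^p_ij = (G*[ij,p] - F*[ij,q])/(EG - F^2), Gamma^q_ij = (E*[ij,q] - F*[ij,p])/(EG - F^2)
Gamma_ppp = 0, Gamma_ppq = 0, Gamma_pqq = 0, Gamma_qpp = 0, Gamma_qpq = 0, Gamma_qqq = -28/37
d^2p/dtau^2 = -(Gamma_ppp*(1/2)^2 + 2*Gamma_ppq*(1/2)*(2) + Gamma_pqq*(2)^2) = 0
d^2q/dtau^2 = -(Gamma_qpp*(1/2)^2 + 2*Gamma_qpq*(1/2)*(2) + Gamma_qqq*(2)^2) = 112/37

Answer: Gamma_ppp = 0, Gamma_ppq = 0, Gamma_pqq = 0, Gamma_qpp = 0, Gamma_qpq = 0, Gamma_qqq = -28/37; accelerations (d^2p/dtau^2, d^2q/dtau^2) = (0, 112/37)
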